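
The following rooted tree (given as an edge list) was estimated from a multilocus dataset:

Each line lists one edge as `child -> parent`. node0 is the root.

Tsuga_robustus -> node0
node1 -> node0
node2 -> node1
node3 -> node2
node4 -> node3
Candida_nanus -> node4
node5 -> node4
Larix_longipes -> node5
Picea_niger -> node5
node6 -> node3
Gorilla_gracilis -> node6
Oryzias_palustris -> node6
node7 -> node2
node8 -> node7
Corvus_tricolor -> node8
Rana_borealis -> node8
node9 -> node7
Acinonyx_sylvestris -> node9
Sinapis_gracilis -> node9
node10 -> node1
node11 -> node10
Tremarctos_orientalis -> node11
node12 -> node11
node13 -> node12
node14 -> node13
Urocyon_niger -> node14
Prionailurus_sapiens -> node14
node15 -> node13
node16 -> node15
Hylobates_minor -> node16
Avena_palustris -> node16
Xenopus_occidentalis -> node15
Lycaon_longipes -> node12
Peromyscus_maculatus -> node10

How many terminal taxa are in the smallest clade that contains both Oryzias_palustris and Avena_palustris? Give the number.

The MRCA of Oryzias_palustris and Avena_palustris is the node subtending ((((Candida_nanus,(Larix_longipes,Picea_niger)),(Gorilla_gracilis,Oryzias_palustris)),((Corvus_tricolor,Rana_borealis),(Acinonyx_sylvestris,Sinapis_gracilis))),((Tremarctos_orientalis,(((Urocyon_niger,Prionailurus_sapiens),((Hylobates_minor,Avena_palustris),Xenopus_occidentalis)),Lycaon_longipes)),Peromyscus_maculatus)).
That clade contains 17 terminal taxa: Acinonyx_sylvestris, Avena_palustris, Candida_nanus, Corvus_tricolor, Gorilla_gracilis, Hylobates_minor, Larix_longipes, Lycaon_longipes, Oryzias_palustris, Peromyscus_maculatus, Picea_niger, Prionailurus_sapiens, Rana_borealis, Sinapis_gracilis, Tremarctos_orientalis, Urocyon_niger, Xenopus_occidentalis.

17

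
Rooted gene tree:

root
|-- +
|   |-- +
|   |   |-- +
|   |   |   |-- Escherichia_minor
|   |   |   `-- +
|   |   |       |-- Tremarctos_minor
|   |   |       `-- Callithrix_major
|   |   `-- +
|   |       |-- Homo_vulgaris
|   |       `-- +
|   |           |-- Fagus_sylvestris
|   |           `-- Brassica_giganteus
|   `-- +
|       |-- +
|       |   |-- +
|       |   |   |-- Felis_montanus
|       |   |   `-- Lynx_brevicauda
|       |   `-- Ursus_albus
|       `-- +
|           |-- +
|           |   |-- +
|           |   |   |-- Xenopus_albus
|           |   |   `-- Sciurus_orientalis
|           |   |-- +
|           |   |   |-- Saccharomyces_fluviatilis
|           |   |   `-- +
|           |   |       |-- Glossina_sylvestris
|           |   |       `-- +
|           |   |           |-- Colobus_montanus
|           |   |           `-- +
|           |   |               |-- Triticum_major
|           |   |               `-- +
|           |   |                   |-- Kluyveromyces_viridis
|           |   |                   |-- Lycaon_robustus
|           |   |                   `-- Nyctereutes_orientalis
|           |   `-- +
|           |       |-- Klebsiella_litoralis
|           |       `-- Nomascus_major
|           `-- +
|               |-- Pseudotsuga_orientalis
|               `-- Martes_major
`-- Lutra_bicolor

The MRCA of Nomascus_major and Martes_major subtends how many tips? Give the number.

13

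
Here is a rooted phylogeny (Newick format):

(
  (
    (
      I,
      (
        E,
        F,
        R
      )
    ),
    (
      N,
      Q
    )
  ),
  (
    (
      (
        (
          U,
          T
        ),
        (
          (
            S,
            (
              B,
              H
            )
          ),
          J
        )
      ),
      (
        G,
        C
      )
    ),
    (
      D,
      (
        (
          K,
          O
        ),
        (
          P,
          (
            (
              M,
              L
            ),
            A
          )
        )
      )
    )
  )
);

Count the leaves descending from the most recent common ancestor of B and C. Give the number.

8

The MRCA of B and C is the node subtending (((U,T),((S,(B,H)),J)),(G,C)).
That clade contains 8 terminal taxa: B, C, G, H, J, S, T, U.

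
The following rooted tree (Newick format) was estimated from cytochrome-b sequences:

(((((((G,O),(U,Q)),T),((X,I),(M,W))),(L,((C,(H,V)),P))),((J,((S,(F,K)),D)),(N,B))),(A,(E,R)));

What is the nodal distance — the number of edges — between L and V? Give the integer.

5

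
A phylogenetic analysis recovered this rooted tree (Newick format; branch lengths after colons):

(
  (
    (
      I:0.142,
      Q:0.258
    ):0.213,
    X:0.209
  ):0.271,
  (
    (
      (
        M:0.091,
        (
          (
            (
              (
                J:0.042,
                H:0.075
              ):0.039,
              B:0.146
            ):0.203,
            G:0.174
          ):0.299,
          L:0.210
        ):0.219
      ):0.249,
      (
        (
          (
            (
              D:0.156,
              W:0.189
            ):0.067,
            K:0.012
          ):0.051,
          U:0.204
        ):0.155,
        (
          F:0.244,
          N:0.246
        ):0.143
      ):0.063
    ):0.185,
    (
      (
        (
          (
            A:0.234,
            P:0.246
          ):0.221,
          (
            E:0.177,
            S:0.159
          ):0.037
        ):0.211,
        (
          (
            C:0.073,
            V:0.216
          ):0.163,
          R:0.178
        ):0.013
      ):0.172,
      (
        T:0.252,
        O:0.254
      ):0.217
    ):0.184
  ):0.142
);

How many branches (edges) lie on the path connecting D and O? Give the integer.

9

The MRCA of D and O is the node subtending (((M,((((J,H),B),G),L)),((((D,W),K),U),(F,N))),((((A,P),(E,S)),((C,V),R)),(T,O))).
From D up to that node: 6 branches. From O up to the same node: 3 branches. Total: 6 + 3 = 9.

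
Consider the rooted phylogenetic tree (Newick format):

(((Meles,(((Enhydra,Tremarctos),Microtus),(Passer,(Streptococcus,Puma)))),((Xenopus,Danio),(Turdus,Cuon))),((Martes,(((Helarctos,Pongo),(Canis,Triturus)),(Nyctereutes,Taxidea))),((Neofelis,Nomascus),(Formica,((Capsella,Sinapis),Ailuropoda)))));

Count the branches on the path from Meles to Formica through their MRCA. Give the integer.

7

The MRCA of Meles and Formica is the root of the tree.
From Meles up to that node: 3 branches. From Formica up to the same node: 4 branches. Total: 3 + 4 = 7.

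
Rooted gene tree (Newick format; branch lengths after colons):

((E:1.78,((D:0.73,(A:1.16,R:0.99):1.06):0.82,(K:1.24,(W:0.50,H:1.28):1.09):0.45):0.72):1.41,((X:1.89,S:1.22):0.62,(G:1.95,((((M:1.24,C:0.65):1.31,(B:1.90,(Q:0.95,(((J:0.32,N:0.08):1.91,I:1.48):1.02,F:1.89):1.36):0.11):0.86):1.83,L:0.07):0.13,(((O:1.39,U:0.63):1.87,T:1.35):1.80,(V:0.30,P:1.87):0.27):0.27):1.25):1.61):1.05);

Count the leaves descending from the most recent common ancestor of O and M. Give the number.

The MRCA of O and M is the node subtending ((((M,C),(B,(Q,(((J,N),I),F)))),L),(((O,U),T),(V,P))).
That clade contains 14 terminal taxa: B, C, F, I, J, L, M, N, O, P, Q, T, U, V.

14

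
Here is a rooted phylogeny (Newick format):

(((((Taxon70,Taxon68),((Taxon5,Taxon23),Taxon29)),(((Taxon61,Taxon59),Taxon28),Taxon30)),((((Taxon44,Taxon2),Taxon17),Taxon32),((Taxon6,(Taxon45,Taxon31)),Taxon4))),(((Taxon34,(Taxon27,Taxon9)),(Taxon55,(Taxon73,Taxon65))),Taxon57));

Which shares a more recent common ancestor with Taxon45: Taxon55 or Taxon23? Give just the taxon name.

Taxon23

The MRCA of Taxon45 and Taxon23 subtends ((((Taxon70,Taxon68),((Taxon5,Taxon23),Taxon29)),(((Taxon61,Taxon59),Taxon28),Taxon30)),((((Taxon44,Taxon2),Taxon17),Taxon32),((Taxon6,(Taxon45,Taxon31)),Taxon4))) (17 taxa).
The MRCA of Taxon45 and Taxon55 is the root, subtending the entire tree (24 taxa).
The first is nested inside the second, so Taxon45 shares a more recent common ancestor with Taxon23.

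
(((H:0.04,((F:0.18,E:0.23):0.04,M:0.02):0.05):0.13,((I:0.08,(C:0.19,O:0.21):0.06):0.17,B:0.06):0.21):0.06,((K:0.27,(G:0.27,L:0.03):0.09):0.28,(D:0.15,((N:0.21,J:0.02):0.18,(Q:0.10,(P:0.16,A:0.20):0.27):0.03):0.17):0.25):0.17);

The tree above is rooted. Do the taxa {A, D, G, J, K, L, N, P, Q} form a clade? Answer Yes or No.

The most recent common ancestor of these taxa subtends ((K,(G,L)),(D,((N,J),(Q,(P,A))))).
That clade has exactly 9 tips — every listed taxon and nothing else — so the group is monophyletic.

Yes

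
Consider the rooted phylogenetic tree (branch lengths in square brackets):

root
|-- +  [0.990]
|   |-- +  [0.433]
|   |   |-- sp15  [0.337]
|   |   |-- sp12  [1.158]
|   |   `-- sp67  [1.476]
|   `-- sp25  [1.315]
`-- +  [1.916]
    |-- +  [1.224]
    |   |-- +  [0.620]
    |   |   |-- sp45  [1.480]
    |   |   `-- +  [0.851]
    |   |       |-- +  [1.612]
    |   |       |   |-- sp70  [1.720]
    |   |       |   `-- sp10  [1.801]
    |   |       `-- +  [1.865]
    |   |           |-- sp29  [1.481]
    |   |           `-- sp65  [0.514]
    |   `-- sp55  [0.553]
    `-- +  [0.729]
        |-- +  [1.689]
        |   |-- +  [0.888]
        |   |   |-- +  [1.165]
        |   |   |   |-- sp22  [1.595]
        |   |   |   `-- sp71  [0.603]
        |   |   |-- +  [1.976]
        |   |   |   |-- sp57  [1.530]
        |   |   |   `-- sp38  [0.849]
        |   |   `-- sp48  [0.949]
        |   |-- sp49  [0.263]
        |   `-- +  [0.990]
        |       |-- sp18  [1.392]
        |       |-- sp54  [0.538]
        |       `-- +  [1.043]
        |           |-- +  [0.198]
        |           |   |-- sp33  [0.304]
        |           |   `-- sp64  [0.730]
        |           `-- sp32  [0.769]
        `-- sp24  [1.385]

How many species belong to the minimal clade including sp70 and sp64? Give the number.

The MRCA of sp70 and sp64 is the node subtending (((sp45,((sp70,sp10),(sp29,sp65))),sp55),((((sp22,sp71),(sp57,sp38),sp48),sp49,(sp18,sp54,((sp33,sp64),sp32))),sp24)).
That clade contains 18 terminal taxa: sp10, sp18, sp22, sp24, sp29, sp32, sp33, sp38, sp45, sp48, sp49, sp54, sp55, sp57, sp64, sp65, sp70, sp71.

18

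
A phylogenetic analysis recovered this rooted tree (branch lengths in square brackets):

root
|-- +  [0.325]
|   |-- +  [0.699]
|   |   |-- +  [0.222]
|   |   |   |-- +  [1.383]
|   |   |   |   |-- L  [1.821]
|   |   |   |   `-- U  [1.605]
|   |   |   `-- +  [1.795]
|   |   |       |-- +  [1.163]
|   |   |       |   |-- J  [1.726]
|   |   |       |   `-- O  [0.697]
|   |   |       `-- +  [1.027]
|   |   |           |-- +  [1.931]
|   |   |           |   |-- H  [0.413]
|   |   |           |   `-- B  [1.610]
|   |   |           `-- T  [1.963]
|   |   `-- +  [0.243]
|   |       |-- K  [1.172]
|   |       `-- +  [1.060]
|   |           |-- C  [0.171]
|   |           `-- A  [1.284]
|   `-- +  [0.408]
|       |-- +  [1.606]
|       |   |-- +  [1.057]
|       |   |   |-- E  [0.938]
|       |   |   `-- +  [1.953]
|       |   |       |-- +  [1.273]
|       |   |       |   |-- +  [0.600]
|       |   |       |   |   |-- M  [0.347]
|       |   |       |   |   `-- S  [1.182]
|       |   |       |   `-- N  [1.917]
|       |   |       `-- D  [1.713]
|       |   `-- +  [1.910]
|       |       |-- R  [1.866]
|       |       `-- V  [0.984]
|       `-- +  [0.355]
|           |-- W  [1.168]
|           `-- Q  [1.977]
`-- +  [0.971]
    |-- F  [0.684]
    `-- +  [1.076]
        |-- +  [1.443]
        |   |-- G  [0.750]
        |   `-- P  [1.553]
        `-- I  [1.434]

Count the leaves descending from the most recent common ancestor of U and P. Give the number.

23

The MRCA of U and P is the root, so the clade is the entire tree.
That clade contains 23 terminal taxa: A, B, C, D, E, F, G, H, I, J, K, L, M, N, O, P, Q, R, S, T, U, V, W.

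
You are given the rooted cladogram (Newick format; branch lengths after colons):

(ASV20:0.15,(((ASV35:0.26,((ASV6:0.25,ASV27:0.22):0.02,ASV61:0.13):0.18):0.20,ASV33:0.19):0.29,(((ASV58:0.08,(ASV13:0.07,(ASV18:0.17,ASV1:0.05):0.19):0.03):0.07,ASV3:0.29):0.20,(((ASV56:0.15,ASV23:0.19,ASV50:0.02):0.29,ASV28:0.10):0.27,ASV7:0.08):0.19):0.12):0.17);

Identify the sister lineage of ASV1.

ASV18

ASV1 attaches to the tree at the node subtending (ASV18,ASV1).
The other lineage descending from that same node — the sister group — is the single tip ASV18.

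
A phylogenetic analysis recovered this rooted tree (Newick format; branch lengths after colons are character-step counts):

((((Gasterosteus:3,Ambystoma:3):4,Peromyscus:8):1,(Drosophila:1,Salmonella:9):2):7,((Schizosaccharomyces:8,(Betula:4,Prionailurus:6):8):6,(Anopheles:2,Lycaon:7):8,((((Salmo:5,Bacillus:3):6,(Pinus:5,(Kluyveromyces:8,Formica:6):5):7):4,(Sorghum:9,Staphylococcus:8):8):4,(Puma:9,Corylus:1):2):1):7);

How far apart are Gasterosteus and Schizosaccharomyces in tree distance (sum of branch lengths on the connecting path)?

The path runs Gasterosteus → … → MRCA → … → Schizosaccharomyces; the MRCA is the root of the tree.
Branch lengths along that path: 3 + 4 + 1 + 7 + 7 + 6 + 8 = 36.

36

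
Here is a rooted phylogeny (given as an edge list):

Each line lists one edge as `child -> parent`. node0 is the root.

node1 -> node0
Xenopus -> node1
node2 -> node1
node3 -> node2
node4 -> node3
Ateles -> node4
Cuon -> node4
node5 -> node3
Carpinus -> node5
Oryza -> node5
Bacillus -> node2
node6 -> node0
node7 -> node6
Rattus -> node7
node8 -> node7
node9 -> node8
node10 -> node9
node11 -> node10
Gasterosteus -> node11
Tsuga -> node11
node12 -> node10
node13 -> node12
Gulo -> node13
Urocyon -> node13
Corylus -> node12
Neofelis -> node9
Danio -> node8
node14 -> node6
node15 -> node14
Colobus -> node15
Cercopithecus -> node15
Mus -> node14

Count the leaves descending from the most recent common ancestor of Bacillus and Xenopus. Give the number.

The MRCA of Bacillus and Xenopus is the node subtending (Xenopus,(((Ateles,Cuon),(Carpinus,Oryza)),Bacillus)).
That clade contains 6 terminal taxa: Ateles, Bacillus, Carpinus, Cuon, Oryza, Xenopus.

6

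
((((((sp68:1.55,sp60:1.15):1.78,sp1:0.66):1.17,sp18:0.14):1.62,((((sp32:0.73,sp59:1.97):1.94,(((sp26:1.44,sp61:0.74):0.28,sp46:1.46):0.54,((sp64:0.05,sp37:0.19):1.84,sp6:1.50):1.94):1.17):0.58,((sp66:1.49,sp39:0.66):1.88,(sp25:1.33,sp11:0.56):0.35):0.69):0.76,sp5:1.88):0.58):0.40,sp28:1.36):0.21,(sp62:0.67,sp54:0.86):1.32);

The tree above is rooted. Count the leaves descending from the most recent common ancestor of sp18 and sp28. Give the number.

18

The MRCA of sp18 and sp28 is the node subtending (((((sp68,sp60),sp1),sp18),((((sp32,sp59),(((sp26,sp61),sp46),((sp64,sp37),sp6))),((sp66,sp39),(sp25,sp11))),sp5)),sp28).
That clade contains 18 terminal taxa: sp1, sp11, sp18, sp25, sp26, sp28, sp32, sp37, sp39, sp46, sp5, sp59, sp6, sp60, sp61, sp64, sp66, sp68.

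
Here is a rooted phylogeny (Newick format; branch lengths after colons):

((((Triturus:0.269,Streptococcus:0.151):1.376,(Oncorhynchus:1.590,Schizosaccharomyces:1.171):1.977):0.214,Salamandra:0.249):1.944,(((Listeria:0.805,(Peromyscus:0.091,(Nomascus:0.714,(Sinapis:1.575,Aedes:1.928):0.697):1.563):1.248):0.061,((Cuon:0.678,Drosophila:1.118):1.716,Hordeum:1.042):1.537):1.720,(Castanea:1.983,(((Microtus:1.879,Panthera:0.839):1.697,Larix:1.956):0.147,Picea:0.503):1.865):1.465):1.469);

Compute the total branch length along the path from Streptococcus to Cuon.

10.805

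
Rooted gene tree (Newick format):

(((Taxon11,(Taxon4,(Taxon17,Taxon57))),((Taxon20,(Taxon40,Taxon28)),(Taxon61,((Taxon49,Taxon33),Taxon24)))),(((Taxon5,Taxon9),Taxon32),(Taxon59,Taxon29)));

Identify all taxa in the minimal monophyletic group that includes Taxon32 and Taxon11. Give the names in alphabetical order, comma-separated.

Taxon11, Taxon17, Taxon20, Taxon24, Taxon28, Taxon29, Taxon32, Taxon33, Taxon4, Taxon40, Taxon49, Taxon5, Taxon57, Taxon59, Taxon61, Taxon9

Tracing Taxon32: it sits inside ((Taxon5,Taxon9),Taxon32).
Tracing Taxon11: it sits inside (Taxon11,(Taxon4,(Taxon17,Taxon57))).
The smallest clade enclosing both is the whole tree (their MRCA is the root), so the answer is all 16 tips in alphabetical order.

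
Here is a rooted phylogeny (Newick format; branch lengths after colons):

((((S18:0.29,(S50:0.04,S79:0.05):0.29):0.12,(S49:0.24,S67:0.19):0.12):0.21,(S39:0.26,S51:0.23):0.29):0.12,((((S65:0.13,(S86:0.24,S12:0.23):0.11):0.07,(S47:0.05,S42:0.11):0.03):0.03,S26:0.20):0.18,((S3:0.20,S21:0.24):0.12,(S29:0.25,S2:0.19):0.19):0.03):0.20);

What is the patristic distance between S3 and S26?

The path runs S3 → … → MRCA → … → S26; the MRCA is the node subtending ((((S65,(S86,S12)),(S47,S42)),S26),((S3,S21),(S29,S2))).
Branch lengths along that path: 0.20 + 0.12 + 0.03 + 0.18 + 0.20 = 0.73.

0.73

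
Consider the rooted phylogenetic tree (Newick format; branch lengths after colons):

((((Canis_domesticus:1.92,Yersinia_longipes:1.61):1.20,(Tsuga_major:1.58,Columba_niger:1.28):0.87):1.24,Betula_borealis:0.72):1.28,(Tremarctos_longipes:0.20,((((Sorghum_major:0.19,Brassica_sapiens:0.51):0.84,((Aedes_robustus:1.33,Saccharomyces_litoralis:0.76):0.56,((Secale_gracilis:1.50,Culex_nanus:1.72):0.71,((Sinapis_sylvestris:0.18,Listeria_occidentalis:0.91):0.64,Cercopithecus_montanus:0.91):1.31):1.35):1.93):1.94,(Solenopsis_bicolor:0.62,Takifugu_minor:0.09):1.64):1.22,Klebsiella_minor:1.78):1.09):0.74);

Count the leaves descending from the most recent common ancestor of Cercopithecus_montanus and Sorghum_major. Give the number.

The MRCA of Cercopithecus_montanus and Sorghum_major is the node subtending ((Sorghum_major,Brassica_sapiens),((Aedes_robustus,Saccharomyces_litoralis),((Secale_gracilis,Culex_nanus),((Sinapis_sylvestris,Listeria_occidentalis),Cercopithecus_montanus)))).
That clade contains 9 terminal taxa: Aedes_robustus, Brassica_sapiens, Cercopithecus_montanus, Culex_nanus, Listeria_occidentalis, Saccharomyces_litoralis, Secale_gracilis, Sinapis_sylvestris, Sorghum_major.

9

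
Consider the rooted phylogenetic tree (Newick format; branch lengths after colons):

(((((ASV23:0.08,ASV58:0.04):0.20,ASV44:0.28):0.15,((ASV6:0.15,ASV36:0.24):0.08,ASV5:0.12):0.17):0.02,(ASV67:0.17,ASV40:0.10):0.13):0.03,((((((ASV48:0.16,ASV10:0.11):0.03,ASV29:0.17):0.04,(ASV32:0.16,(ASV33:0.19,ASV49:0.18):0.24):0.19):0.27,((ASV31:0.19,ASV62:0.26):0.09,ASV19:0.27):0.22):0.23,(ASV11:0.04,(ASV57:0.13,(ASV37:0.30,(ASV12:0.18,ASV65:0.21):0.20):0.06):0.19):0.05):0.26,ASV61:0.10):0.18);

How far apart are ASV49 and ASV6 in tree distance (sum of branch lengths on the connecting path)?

The path runs ASV49 → … → MRCA → … → ASV6; the MRCA is the root of the tree.
Branch lengths along that path: 0.18 + 0.24 + 0.19 + 0.27 + 0.23 + 0.26 + 0.18 + 0.03 + 0.02 + 0.17 + 0.08 + 0.15 = 2.00.

2.00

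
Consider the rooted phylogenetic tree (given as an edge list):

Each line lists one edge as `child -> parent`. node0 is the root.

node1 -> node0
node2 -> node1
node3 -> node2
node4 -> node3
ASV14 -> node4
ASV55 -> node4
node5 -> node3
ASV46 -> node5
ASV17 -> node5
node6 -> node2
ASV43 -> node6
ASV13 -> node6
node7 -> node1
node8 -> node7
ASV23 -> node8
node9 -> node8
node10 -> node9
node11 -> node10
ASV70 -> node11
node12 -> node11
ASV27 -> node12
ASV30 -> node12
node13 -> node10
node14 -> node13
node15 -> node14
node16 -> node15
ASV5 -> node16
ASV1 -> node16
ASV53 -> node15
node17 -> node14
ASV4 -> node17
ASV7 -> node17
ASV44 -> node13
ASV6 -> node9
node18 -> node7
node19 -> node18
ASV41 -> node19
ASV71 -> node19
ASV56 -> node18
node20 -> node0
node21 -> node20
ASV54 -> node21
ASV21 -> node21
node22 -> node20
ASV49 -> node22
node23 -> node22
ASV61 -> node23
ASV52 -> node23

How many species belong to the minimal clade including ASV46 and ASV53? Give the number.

The MRCA of ASV46 and ASV53 is the node subtending ((((ASV14,ASV55),(ASV46,ASV17)),(ASV43,ASV13)),((ASV23,(((ASV70,(ASV27,ASV30)),((((ASV5,ASV1),ASV53),(ASV4,ASV7)),ASV44)),ASV6)),((ASV41,ASV71),ASV56))).
That clade contains 20 terminal taxa: ASV1, ASV13, ASV14, ASV17, ASV23, ASV27, ASV30, ASV4, ASV41, ASV43, ASV44, ASV46, ASV5, ASV53, ASV55, ASV56, ASV6, ASV7, ASV70, ASV71.

20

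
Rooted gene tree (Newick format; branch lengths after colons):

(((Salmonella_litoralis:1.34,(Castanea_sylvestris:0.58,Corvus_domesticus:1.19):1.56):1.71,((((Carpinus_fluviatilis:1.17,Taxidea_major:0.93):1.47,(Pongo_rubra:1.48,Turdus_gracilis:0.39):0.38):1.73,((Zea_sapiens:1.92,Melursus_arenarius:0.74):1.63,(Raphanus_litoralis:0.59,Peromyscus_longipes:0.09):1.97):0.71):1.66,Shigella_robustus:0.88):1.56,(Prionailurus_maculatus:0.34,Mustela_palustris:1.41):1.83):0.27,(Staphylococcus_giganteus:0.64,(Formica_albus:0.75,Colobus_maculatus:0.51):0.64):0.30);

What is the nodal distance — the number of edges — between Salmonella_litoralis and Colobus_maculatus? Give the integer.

6

The MRCA of Salmonella_litoralis and Colobus_maculatus is the root of the tree.
From Salmonella_litoralis up to that node: 3 branches. From Colobus_maculatus up to the same node: 3 branches. Total: 3 + 3 = 6.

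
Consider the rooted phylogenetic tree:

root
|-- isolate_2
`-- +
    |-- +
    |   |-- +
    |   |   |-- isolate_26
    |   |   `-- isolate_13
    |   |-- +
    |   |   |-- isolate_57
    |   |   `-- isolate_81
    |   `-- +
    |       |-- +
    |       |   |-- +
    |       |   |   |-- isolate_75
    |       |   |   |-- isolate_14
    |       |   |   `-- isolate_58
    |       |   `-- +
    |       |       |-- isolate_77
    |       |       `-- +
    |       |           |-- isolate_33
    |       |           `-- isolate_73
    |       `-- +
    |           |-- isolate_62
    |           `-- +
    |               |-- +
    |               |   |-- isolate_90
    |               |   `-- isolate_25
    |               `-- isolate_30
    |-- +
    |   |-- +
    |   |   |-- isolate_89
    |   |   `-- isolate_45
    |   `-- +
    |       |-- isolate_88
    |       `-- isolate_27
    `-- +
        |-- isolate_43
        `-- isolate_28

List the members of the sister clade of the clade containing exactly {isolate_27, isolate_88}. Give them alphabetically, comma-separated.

isolate_45, isolate_89

The clade containing exactly {isolate_27, isolate_88} attaches to the tree at the node subtending ((isolate_89,isolate_45),(isolate_88,isolate_27)).
The other lineage descending from that same node — the sister group — is (isolate_89,isolate_45); its 2 tips in alphabetical order are the answer.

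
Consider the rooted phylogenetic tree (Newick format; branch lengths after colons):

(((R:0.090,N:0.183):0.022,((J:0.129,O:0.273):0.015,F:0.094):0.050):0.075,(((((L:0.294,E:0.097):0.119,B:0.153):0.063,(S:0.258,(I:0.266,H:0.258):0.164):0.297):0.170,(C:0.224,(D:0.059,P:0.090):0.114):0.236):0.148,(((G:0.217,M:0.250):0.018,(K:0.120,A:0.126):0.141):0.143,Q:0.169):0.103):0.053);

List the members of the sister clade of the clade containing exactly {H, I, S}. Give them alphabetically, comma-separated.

B, E, L

The clade containing exactly {H, I, S} attaches to the tree at the node subtending (((L,E),B),(S,(I,H))).
The other lineage descending from that same node — the sister group — is ((L,E),B); its 3 tips in alphabetical order are the answer.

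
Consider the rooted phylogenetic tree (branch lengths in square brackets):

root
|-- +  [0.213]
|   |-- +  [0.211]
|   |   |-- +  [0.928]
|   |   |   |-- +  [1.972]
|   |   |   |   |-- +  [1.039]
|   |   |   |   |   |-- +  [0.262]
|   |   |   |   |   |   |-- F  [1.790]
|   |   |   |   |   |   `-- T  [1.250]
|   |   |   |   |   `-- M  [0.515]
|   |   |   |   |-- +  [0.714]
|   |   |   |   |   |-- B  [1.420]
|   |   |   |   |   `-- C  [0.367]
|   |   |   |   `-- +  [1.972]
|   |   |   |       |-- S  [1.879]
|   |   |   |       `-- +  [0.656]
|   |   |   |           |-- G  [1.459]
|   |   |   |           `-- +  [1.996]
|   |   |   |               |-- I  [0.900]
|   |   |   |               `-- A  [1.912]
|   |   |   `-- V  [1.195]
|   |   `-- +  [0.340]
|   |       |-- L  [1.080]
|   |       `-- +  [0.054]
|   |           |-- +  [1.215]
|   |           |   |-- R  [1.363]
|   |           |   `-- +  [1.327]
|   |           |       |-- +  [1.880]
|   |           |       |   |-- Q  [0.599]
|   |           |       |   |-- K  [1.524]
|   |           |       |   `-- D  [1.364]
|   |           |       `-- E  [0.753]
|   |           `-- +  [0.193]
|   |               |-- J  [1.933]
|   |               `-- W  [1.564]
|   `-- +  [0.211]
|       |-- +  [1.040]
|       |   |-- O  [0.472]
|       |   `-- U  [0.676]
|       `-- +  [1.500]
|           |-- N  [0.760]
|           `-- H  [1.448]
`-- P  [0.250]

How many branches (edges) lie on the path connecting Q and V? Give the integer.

The MRCA of Q and V is the node subtending (((((F,T),M),(B,C),(S,(G,(I,A)))),V),(L,((R,((Q,K,D),E)),(J,W)))).
From Q up to that node: 6 branches. From V up to the same node: 2 branches. Total: 6 + 2 = 8.

8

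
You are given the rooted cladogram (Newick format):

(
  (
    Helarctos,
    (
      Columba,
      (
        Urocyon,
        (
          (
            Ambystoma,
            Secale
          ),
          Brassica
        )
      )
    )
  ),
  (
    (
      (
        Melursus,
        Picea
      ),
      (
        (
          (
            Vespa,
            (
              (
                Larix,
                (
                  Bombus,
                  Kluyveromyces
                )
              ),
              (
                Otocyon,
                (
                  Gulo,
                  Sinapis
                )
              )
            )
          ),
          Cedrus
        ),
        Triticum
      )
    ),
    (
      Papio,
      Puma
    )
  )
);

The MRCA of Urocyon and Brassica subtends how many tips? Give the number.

4

The MRCA of Urocyon and Brassica is the node subtending (Urocyon,((Ambystoma,Secale),Brassica)).
That clade contains 4 terminal taxa: Ambystoma, Brassica, Secale, Urocyon.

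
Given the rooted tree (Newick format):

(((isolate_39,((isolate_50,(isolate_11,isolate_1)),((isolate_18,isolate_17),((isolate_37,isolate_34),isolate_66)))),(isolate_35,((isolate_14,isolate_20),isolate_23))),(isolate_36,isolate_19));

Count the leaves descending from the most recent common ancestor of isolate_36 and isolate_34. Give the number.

15

The MRCA of isolate_36 and isolate_34 is the root, so the clade is the entire tree.
That clade contains 15 terminal taxa: isolate_1, isolate_11, isolate_14, isolate_17, isolate_18, isolate_19, isolate_20, isolate_23, isolate_34, isolate_35, isolate_36, isolate_37, isolate_39, isolate_50, isolate_66.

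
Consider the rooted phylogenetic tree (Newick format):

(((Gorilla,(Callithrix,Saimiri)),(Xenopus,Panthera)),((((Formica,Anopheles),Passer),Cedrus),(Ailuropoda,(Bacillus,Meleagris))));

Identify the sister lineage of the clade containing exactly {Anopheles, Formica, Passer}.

Cedrus

The clade containing exactly {Anopheles, Formica, Passer} attaches to the tree at the node subtending (((Formica,Anopheles),Passer),Cedrus).
The other lineage descending from that same node — the sister group — is the single tip Cedrus.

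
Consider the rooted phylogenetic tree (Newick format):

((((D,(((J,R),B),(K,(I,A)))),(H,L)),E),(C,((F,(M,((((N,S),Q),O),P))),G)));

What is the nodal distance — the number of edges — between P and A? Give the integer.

13

The MRCA of P and A is the root of the tree.
From P up to that node: 6 branches. From A up to the same node: 7 branches. Total: 6 + 7 = 13.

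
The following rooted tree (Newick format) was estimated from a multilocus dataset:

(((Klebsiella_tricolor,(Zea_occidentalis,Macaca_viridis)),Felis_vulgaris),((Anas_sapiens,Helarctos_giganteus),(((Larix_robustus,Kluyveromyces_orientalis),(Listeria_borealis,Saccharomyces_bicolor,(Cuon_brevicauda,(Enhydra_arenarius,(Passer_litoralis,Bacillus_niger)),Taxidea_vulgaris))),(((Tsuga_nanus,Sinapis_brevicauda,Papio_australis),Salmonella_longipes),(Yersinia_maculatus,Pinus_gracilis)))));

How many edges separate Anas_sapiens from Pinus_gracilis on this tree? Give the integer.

6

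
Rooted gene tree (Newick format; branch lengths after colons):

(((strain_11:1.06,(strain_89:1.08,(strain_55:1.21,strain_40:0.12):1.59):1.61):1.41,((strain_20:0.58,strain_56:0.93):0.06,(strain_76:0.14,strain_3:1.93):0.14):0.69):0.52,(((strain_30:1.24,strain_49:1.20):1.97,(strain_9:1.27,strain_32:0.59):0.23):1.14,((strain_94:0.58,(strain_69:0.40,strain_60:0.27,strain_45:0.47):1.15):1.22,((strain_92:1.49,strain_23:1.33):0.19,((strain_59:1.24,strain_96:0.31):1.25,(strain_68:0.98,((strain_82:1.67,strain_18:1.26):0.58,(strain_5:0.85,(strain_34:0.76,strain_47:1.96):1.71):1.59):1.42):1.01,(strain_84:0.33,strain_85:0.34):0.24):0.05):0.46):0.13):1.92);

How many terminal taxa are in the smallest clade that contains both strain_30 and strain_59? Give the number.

20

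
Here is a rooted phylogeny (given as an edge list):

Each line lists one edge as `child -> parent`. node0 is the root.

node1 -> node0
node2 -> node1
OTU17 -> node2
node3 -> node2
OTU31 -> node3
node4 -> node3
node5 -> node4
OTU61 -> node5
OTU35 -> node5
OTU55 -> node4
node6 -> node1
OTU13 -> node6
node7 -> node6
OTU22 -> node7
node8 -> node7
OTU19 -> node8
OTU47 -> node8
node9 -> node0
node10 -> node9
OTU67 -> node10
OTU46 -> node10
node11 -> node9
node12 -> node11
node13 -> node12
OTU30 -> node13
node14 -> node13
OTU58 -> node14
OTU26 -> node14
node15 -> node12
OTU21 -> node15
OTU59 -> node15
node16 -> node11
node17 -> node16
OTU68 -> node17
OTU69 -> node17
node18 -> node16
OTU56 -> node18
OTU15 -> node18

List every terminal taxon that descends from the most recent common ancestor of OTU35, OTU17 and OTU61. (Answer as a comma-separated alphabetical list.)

OTU17, OTU31, OTU35, OTU55, OTU61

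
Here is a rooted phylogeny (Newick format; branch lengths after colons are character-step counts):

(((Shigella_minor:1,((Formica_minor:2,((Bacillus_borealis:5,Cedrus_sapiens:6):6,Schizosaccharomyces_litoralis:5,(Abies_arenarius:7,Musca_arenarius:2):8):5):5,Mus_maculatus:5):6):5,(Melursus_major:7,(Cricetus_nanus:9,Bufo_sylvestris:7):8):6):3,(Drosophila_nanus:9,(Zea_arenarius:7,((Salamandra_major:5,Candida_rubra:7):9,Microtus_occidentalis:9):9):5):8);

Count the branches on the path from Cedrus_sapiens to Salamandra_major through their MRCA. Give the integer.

12

The MRCA of Cedrus_sapiens and Salamandra_major is the root of the tree.
From Cedrus_sapiens up to that node: 7 branches. From Salamandra_major up to the same node: 5 branches. Total: 7 + 5 = 12.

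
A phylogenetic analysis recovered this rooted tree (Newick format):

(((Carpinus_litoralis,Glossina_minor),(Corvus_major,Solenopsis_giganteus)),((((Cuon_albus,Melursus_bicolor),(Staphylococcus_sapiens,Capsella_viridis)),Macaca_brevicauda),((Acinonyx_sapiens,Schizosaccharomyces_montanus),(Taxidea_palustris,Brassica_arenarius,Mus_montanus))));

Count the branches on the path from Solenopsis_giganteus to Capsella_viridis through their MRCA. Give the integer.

The MRCA of Solenopsis_giganteus and Capsella_viridis is the root of the tree.
From Solenopsis_giganteus up to that node: 3 branches. From Capsella_viridis up to the same node: 5 branches. Total: 3 + 5 = 8.

8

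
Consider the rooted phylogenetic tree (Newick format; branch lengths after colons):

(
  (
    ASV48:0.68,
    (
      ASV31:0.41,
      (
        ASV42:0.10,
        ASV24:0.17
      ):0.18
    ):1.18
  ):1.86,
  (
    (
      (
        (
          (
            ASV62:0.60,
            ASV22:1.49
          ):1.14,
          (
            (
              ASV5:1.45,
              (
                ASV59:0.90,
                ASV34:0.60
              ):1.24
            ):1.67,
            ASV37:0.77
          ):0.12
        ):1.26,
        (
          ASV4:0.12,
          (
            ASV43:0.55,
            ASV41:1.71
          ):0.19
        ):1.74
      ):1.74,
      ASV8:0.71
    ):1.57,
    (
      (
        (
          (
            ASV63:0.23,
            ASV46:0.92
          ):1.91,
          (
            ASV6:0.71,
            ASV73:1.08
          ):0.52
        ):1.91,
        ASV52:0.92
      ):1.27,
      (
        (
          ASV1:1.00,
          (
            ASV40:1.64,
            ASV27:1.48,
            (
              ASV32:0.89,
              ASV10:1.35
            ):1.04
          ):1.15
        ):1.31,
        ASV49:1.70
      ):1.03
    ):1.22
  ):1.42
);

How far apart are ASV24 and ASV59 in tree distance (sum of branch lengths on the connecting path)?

The path runs ASV24 → … → MRCA → … → ASV59; the MRCA is the root of the tree.
Branch lengths along that path: 0.17 + 0.18 + 1.18 + 1.86 + 1.42 + 1.57 + 1.74 + 1.26 + 0.12 + 1.67 + 1.24 + 0.90 = 13.31.

13.31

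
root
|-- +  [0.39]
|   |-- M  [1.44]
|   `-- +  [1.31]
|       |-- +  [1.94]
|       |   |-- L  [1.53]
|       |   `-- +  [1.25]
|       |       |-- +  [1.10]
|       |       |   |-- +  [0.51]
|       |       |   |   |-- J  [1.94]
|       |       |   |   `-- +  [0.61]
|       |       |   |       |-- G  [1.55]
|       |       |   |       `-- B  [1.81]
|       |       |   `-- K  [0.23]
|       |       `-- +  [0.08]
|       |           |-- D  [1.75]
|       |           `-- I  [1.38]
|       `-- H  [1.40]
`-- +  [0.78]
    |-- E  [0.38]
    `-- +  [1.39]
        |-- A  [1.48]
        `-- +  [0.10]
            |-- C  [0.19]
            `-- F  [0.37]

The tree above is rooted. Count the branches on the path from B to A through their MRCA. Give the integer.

11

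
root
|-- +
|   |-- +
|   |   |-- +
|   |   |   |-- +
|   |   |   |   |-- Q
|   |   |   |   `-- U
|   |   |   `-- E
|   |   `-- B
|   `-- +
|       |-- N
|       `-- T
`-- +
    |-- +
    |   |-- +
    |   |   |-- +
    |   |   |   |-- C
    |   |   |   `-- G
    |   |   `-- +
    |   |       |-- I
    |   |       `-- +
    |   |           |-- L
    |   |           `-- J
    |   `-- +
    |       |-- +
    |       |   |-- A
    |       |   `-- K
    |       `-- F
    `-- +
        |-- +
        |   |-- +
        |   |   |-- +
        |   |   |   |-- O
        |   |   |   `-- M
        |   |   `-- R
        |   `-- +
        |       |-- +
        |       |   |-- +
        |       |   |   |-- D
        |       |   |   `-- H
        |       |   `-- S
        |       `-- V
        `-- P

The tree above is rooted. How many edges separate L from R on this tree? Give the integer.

The MRCA of L and R is the node subtending ((((C,G),(I,(L,J))),((A,K),F)),((((O,M),R),(((D,H),S),V)),P)).
From L up to that node: 5 branches. From R up to the same node: 4 branches. Total: 5 + 4 = 9.

9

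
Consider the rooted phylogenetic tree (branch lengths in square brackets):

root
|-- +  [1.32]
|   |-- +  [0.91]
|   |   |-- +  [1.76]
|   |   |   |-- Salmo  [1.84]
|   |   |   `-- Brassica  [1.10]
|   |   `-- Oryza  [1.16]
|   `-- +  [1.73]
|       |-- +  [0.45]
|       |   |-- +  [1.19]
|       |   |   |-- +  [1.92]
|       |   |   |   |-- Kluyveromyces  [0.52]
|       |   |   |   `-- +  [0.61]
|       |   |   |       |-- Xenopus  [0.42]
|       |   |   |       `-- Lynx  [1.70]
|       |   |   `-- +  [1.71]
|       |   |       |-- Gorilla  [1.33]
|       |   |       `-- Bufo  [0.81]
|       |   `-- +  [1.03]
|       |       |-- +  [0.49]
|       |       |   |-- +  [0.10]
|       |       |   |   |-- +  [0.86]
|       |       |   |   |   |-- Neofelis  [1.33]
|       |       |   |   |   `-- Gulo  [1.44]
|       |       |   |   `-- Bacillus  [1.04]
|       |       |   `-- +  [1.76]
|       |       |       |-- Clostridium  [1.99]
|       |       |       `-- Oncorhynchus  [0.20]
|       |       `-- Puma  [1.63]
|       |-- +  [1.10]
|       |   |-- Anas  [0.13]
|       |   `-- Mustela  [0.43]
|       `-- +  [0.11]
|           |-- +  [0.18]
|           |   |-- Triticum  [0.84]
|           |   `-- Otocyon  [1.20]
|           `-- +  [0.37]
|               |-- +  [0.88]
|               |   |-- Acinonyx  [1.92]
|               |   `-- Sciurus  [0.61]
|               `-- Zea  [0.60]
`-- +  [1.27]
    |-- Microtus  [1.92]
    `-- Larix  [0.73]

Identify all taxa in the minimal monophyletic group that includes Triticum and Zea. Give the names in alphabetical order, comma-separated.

Acinonyx, Otocyon, Sciurus, Triticum, Zea

Tracing Triticum: it sits inside (Triticum,Otocyon).
Tracing Zea: it sits inside ((Acinonyx,Sciurus),Zea).
The smallest clade enclosing both is ((Triticum,Otocyon),((Acinonyx,Sciurus),Zea)); the answer is its 5 terminal taxa in alphabetical order.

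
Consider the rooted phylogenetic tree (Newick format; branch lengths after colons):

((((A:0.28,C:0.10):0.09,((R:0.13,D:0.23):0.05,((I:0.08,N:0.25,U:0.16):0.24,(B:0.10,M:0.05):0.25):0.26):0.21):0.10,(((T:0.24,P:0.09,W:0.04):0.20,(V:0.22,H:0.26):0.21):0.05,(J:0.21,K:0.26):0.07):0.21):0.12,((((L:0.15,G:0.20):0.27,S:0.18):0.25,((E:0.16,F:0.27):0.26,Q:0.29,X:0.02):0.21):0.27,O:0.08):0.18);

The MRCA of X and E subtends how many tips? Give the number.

The MRCA of X and E is the node subtending ((E,F),Q,X).
That clade contains 4 terminal taxa: E, F, Q, X.

4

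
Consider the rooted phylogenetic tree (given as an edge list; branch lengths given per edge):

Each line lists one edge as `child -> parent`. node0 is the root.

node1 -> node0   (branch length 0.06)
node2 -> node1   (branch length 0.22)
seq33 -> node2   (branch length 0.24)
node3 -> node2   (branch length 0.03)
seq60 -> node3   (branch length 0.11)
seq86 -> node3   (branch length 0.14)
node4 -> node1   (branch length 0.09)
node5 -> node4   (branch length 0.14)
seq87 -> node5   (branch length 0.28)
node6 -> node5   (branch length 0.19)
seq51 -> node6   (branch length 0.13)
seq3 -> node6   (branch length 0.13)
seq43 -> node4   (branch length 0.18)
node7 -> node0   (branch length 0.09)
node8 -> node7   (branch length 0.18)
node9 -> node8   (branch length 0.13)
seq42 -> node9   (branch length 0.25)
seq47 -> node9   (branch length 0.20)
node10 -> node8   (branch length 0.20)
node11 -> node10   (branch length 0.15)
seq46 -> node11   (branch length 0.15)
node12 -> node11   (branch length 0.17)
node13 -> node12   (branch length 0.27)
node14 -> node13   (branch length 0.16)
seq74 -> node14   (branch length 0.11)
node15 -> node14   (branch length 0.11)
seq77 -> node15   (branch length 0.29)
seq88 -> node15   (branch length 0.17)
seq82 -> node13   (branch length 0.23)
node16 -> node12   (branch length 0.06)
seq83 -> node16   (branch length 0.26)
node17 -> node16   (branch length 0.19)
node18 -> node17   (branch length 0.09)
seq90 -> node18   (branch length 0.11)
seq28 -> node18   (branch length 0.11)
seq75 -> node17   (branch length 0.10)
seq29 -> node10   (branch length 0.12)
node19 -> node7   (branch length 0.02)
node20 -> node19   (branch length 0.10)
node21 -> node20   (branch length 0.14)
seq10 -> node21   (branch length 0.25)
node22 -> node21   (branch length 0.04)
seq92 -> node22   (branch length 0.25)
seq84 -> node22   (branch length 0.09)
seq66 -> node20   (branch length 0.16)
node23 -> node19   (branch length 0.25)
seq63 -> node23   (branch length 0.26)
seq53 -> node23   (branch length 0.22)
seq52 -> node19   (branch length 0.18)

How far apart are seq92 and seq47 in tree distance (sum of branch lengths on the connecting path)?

1.06

The path runs seq92 → … → MRCA → … → seq47; the MRCA is the node subtending (((seq42,seq47),((seq46,(((seq74,(seq77,seq88)),seq82),(seq83,((seq90,seq28),seq75)))),seq29)),(((seq10,(seq92,seq84)),seq66),(seq63,seq53),seq52)).
Branch lengths along that path: 0.25 + 0.04 + 0.14 + 0.10 + 0.02 + 0.18 + 0.13 + 0.20 = 1.06.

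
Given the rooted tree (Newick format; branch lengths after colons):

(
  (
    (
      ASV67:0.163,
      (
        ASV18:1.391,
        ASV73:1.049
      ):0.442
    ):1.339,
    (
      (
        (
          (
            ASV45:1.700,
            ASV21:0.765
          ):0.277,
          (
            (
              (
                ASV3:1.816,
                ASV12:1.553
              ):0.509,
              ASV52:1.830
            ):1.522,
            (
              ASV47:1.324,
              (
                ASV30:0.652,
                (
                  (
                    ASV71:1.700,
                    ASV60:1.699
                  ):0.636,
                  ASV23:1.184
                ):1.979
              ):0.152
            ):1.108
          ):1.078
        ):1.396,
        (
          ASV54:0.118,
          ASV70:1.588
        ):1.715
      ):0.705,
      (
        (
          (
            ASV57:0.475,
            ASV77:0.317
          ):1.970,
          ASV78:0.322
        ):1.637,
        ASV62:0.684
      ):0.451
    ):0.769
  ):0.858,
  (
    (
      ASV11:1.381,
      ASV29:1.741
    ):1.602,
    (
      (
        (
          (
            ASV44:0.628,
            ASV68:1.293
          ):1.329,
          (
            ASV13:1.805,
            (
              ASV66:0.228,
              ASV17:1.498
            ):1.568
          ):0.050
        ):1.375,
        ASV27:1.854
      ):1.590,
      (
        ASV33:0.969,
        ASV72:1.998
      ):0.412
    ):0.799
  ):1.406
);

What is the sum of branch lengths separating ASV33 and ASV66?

6.192

The path runs ASV33 → … → MRCA → … → ASV66; the MRCA is the node subtending ((((ASV44,ASV68),(ASV13,(ASV66,ASV17))),ASV27),(ASV33,ASV72)).
Branch lengths along that path: 0.969 + 0.412 + 1.590 + 1.375 + 0.050 + 1.568 + 0.228 = 6.192.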